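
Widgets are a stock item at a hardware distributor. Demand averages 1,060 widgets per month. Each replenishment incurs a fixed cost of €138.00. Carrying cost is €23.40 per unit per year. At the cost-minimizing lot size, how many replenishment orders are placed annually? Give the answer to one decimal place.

Annual demand D = 1,060 × 12 = 12,720.
Q* = √(2DS/H) = √(2 × 12,720 × 138 / 23.4) ≈ 387.34.
Orders per year = D / Q* = 12,720 / 387.34 ≈ 32.840.

N ≈ 32.8 orders per year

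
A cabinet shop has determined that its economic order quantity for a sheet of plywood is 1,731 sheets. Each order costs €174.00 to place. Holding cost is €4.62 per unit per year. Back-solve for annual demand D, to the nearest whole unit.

Invert the EOQ relation Q*² = 2DS/H.
From Q* = √(2DS/H): D = Q*²H / (2S) = 1,731² × 4.62 / (2 × 174) = 39779.275.

D ≈ 39,779 sheets per year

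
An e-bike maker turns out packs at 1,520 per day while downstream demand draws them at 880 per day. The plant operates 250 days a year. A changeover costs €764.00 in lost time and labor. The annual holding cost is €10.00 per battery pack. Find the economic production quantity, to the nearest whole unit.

Annual demand D = 880 × 250 = 220,000.
Production build-up factor (1 − d/p) = 1 − 880/1,520 = 0.4211.
Q* = √(2DS / (H(1 − d/p))) = √(2 × 220,000 × 764 / (10 × 0.4211)).
= √(336,160,000 / 4.2105) ≈ 8935.211.

Q* ≈ 8,935 packs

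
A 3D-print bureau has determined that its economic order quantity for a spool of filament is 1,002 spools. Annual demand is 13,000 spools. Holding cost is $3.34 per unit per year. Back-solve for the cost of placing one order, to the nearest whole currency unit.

Invert the EOQ relation Q*² = 2DS/H.
From Q* = √(2DS/H): S = Q*²H / (2D) = 1,002² × 3.34 / (2 × 13,000) = 128.9759.

S ≈ $129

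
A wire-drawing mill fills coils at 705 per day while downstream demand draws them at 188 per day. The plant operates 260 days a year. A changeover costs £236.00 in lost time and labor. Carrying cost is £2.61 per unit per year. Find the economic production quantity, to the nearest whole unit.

Q* ≈ 3,472 coils

Annual demand D = 188 × 260 = 48,880.
Production build-up factor (1 − d/p) = 1 − 188/705 = 0.7333.
Q* = √(2DS / (H(1 − d/p))) = √(2 × 48,880 × 236 / (2.61 × 0.7333)).
= √(23,071,360 / 1.914) ≈ 3471.887.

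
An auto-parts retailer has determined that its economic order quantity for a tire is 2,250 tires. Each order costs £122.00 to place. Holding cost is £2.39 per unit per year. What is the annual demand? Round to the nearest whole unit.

The basic EOQ model gives Q* = √(2DS/H); rearrange for the unknown.
From Q* = √(2DS/H): D = Q*²H / (2S) = 2,250² × 2.39 / (2 × 122) = 49587.602.

D ≈ 49,588 tires per year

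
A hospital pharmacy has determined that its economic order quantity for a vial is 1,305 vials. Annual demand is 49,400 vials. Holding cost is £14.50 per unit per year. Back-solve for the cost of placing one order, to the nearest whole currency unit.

Squaring Q* = √(2DS/H) gives Q*² = 2DS/H.
From Q* = √(2DS/H): S = Q*²H / (2D) = 1,305² × 14.5 / (2 × 49,400) = 249.9379.

S ≈ £250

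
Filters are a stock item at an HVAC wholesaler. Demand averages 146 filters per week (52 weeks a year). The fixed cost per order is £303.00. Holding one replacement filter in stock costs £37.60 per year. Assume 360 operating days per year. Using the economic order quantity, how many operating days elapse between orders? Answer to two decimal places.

Annual demand D = 146 × 52 = 7,592.
EOQ = √(2DS/H) = √(2 × 7,592 × 303 / 37.6) ≈ 349.80.
Cycle time = Q*/D × 360 = 349.80 / 7,592 × 360 ≈ 16.587 days.

T ≈ 16.59 days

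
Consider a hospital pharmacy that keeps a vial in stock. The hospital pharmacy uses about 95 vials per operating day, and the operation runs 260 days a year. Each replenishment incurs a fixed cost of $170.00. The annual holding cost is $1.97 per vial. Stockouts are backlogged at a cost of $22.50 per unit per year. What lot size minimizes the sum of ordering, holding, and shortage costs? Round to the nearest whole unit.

Annual demand D = 95 × 260 = 24,700.
With planned backorders, Q* = √(2DS/H) · √((H+B)/B).
√(2DS/H) = √(2 × 24,700 × 170 / 1.97) = 2064.690.
√((H+B)/B) = √((1.97+22.5)/22.5) = 1.0429.
Q* ≈ 2153.181.

Q* ≈ 2,153 vials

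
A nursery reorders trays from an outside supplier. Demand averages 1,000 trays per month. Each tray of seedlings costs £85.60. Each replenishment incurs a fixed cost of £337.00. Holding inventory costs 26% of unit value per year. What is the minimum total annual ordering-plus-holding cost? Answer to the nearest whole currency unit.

Annual demand D = 1,000 × 12 = 12,000.
Holding cost H = 0.26 × £85.60 = £22.2560 per unit per year.
The optimal lot size = √(2DS/H) = √(2 × 12,000 × 337 / 22.256) ≈ 602.83.
At the optimum the two cost components are equal, so total cost = 2·(Q*/2)H = Q*·H.
Minimum total = √(2DSH) = √(2 × 12,000 × 337 × 22.256) ≈ 13416.651.

TC* ≈ £13,417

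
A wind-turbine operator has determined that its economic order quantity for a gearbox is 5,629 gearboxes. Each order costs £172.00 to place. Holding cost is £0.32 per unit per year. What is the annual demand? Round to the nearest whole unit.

Invert the EOQ relation Q*² = 2DS/H.
From Q* = √(2DS/H): D = Q*²H / (2S) = 5,629² × 0.32 / (2 × 172) = 29475.015.

D ≈ 29,475 gearboxes per year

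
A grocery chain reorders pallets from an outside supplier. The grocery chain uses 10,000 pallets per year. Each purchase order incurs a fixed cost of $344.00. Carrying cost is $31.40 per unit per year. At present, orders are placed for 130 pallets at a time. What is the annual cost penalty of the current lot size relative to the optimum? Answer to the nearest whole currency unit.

Extra cost ≈ $13,805 per year

EOQ = √(2DS/H) = √(2 × 10,000 × 344 / 31.4) ≈ 468.09.
Cost at Q* = (D/Q*)S + (Q*/2)H = √(2DSH) ≈ $14,698.03.
Cost at Q = 130: (10,000/130)×344 + (130/2)×31.4 = $26,461.54 + $2,041.00 = $28,502.54.
Excess = $28,502.54 − $14,698.03 = $13,804.51.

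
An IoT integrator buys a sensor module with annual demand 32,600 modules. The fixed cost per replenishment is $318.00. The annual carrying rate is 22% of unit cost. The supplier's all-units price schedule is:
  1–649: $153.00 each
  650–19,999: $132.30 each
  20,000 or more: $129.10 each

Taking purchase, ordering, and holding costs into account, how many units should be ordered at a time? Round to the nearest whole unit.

Holding cost per unit per year at price C is H = 0.22·C.
Candidates are each tier's EOQ (if it falls in that tier) and each price-break quantity.
Tier 1 ($153.00): EOQ = 784.8 exceeds tier's upper bound 649, so this tier is dominated.
EOQ at $132.30 = 844.0 (feasible in tier 2): TC = 32,600×$132.30 + (32,600/844.0)×318 + (844.0/2)×0.22×$132.30 = $4,337,545.67.
EOQ at $129.10 = 854.4 < 20000, so use break Q=20000: TC = 32,600×$129.10 + (32,600/20000.0)×318 + (20000.0/2)×0.22×$129.10 = $4,493,198.34.
Lowest total cost is $4,337,545.67 at Q = 844.0.

Q* ≈ 844 modules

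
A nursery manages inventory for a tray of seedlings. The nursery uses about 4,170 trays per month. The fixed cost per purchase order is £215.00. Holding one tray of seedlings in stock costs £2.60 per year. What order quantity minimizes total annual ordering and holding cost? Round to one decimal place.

Q* ≈ 2,876.8 trays

Annual demand D = 4,170 × 12 = 50,040.
EOQ = √(2DS / H) = √(2 × 50,040 × 215 / 2.6).
= √(21,517,200 / 2.6) = √8,275,846.1538 ≈ 2876.777.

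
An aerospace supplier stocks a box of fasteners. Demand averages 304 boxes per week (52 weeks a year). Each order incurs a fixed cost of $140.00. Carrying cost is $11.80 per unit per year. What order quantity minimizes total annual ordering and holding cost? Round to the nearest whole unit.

Q* ≈ 612 boxes

Annual demand D = 304 × 52 = 15,808.
EOQ = √(2DS / H) = √(2 × 15,808 × 140 / 11.8).
= √(4,426,240 / 11.8) = √375,105.0847 ≈ 612.458.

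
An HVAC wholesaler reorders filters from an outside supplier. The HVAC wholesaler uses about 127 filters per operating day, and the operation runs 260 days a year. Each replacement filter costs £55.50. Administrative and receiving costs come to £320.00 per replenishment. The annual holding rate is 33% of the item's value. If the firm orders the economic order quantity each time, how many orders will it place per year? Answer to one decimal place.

N ≈ 30.7 orders per year

Annual demand D = 127 × 260 = 33,020.
Holding cost H = 0.33 × £55.50 = £18.3150 per unit per year.
EOQ = √(2DS/H) = √(2 × 33,020 × 320 / 18.315) ≈ 1074.18.
Orders per year = D / Q* = 33,020 / 1074.18 ≈ 30.740.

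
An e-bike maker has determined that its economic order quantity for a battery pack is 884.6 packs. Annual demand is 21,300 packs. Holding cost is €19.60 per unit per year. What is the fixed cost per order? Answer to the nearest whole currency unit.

S ≈ €360

The basic EOQ model gives Q* = √(2DS/H); rearrange for the unknown.
From Q* = √(2DS/H): S = Q*²H / (2D) = 884.6² × 19.6 / (2 × 21,300) = 360.0314.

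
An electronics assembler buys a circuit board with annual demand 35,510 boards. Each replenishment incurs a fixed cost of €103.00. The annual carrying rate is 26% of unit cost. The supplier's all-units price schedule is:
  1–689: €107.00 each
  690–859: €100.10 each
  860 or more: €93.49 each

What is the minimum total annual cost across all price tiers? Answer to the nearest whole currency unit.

Holding cost per unit per year at price C is H = 0.26·C.
Candidates are each tier's EOQ (if it falls in that tier) and each price-break quantity.
EOQ at €107.00 = 512.8 (feasible in tier 1): TC = 35,510×€107.00 + (35,510/512.8)×103 + (512.8/2)×0.26×€107.00 = €3,813,835.52.
EOQ at €100.10 = 530.2 < 690, so use break Q=690: TC = 35,510×€100.10 + (35,510/690.0)×103 + (690.0/2)×0.26×€100.10 = €3,568,830.74.
EOQ at €93.49 = 548.6 < 860, so use break Q=860: TC = 35,510×€93.49 + (35,510/860.0)×103 + (860.0/2)×0.26×€93.49 = €3,334,535.02.
Lowest total cost among the candidates is at Q = 860.0.

TC* ≈ €3,334,535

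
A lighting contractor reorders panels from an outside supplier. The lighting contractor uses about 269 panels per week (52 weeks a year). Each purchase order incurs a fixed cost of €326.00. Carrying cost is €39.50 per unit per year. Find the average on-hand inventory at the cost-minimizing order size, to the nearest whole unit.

Average inventory ≈ 240 panels

Annual demand D = 269 × 52 = 13,988.
EOQ = √(2DS/H) = √(2 × 13,988 × 326 / 39.5) ≈ 480.51.
Average inventory = Q*/2 ≈ 480.51 / 2 = 240.255.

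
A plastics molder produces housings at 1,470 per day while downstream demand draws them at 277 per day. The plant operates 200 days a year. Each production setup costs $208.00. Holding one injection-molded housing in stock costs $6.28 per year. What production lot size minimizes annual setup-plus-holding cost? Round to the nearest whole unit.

Annual demand D = 277 × 200 = 55,400.
Production build-up factor (1 − d/p) = 1 − 277/1,470 = 0.8116.
Q* = √(2DS / (H(1 − d/p))) = √(2 × 55,400 × 208 / (6.28 × 0.8116)).
= √(23,046,400 / 5.0966) ≈ 2126.474.

Q* ≈ 2,126 housings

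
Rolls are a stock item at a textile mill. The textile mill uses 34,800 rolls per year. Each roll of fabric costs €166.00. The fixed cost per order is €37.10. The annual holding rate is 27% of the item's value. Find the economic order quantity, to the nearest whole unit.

Q* ≈ 240 rolls

Holding cost H = 0.27 × €166.00 = €44.8200 per unit per year.
EOQ = √(2DS / H) = √(2 × 34,800 × 37.1 / 44.82).
= √(2,582,160 / 44.82) = √57,611.7805 ≈ 240.025.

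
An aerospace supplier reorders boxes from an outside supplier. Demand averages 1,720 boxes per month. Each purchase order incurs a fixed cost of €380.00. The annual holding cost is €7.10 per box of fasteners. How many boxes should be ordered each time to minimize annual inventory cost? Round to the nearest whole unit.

Q* ≈ 1,486 boxes

Annual demand D = 1,720 × 12 = 20,640.
EOQ = √(2DS / H) = √(2 × 20,640 × 380 / 7.1).
= √(15,686,400 / 7.1) = √2,209,352.1127 ≈ 1486.389.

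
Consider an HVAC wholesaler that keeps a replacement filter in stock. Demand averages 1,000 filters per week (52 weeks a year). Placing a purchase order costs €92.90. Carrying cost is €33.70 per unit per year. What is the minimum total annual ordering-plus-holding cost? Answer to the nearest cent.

Annual demand D = 1,000 × 52 = 52,000.
EOQ = √(2DS/H) = √(2 × 52,000 × 92.9 / 33.7) ≈ 535.44.
At the optimum the two cost components are equal, so total cost = 2·(Q*/2)H = Q*·H.
Minimum total = √(2DSH) = √(2 × 52,000 × 92.9 × 33.7) ≈ 18044.277.

TC* ≈ €18,044.28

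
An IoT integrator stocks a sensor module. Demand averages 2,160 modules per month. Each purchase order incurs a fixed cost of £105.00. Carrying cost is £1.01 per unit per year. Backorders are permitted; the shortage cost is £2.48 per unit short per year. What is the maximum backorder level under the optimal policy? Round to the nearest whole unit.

Annual demand D = 2,160 × 12 = 25,920.
With planned backorders, Q* = √(2DS/H) · √((H+B)/B).
√(2DS/H) = √(2 × 25,920 × 105 / 1.01) = 2321.488.
√((H+B)/B) = √((1.01+2.48)/2.48) = 1.1863.
Q* ≈ 2753.933.
S* = Q* · H/(H+B) = 2753.933 × 1.01/3.49 ≈ 796.983.

S* ≈ 797 modules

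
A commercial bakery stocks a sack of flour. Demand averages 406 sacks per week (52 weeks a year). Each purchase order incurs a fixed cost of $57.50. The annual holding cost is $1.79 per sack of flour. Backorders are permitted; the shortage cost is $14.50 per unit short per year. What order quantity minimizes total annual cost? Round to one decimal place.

Annual demand D = 406 × 52 = 21,112.
With planned backorders, Q* = √(2DS/H) · √((H+B)/B).
√(2DS/H) = √(2 × 21,112 × 57.5 / 1.79) = 1164.628.
√((H+B)/B) = √((1.79+14.5)/14.5) = 1.0599.
Q* ≈ 1234.422.

Q* ≈ 1,234.4 sacks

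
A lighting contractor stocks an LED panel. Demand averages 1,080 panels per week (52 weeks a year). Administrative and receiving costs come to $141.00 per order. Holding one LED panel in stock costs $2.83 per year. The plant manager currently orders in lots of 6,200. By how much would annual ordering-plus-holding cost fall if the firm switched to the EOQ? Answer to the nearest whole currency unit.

Extra cost ≈ $3,355 per year

Annual demand D = 1,080 × 52 = 56,160.
EOQ = √(2DS/H) = √(2 × 56,160 × 141 / 2.83) ≈ 2365.62.
Cost at Q* = (D/Q*)S + (Q*/2)H = √(2DSH) ≈ $6,694.70.
Cost at Q = 6,200: (56,160/6,200)×141 + (6,200/2)×2.83 = $1,277.19 + $8,773.00 = $10,050.19.
Excess = $10,050.19 − $6,694.70 = $3,355.48.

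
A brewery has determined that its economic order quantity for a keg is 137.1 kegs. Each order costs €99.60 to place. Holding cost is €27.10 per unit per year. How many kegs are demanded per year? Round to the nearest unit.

Invert the EOQ relation Q*² = 2DS/H.
From Q* = √(2DS/H): D = Q*²H / (2S) = 137.1² × 27.1 / (2 × 99.6) = 2557.142.

D ≈ 2,557 kegs per year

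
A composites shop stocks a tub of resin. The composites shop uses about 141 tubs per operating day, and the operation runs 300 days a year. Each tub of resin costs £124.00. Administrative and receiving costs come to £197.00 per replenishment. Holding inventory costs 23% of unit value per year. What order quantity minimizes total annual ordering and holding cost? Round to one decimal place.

Annual demand D = 141 × 300 = 42,300.
Holding cost H = 0.23 × £124.00 = £28.5200 per unit per year.
EOQ = √(2DS / H) = √(2 × 42,300 × 197 / 28.52).
= √(16,666,200 / 28.52) = √584,368.864 ≈ 764.440.

Q* ≈ 764.4 tubs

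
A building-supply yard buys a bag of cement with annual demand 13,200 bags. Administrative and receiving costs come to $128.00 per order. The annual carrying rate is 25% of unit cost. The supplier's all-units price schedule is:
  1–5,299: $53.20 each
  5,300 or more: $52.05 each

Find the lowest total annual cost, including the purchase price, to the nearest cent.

Holding cost per unit per year at price C is H = 0.25·C.
Candidates are each tier's EOQ (if it falls in that tier) and each price-break quantity.
EOQ at $53.20 = 504.1 (feasible in tier 1): TC = 13,200×$53.20 + (13,200/504.1)×128 + (504.1/2)×0.25×$53.20 = $708,943.98.
EOQ at $52.05 = 509.6 < 5300, so use break Q=5300: TC = 13,200×$52.05 + (13,200/5300.0)×128 + (5300.0/2)×0.25×$52.05 = $721,861.92.
Lowest total cost among the candidates is at Q = 504.1.

TC* ≈ $708,943.98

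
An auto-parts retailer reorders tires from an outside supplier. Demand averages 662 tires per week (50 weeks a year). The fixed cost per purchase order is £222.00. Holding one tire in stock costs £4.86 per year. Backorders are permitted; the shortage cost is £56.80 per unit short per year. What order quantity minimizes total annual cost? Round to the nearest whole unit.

Annual demand D = 662 × 50 = 33,100.
With planned backorders, Q* = √(2DS/H) · √((H+B)/B).
√(2DS/H) = √(2 × 33,100 × 222 / 4.86) = 1738.951.
√((H+B)/B) = √((4.86+56.8)/56.8) = 1.0419.
Q* ≈ 1811.820.

Q* ≈ 1,812 tires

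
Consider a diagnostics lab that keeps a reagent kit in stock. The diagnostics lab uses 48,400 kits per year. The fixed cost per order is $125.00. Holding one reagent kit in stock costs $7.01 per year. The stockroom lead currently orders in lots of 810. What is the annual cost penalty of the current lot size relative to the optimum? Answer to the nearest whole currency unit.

EOQ = √(2DS/H) = √(2 × 48,400 × 125 / 7.01) ≈ 1313.81.
Cost at Q* = (D/Q*)S + (Q*/2)H = √(2DSH) ≈ $9,209.83.
Cost at Q = 810: (48,400/810)×125 + (810/2)×7.01 = $7,469.14 + $2,839.05 = $10,308.19.
Excess = $10,308.19 − $9,209.83 = $1,098.35.

Extra cost ≈ $1,098 per year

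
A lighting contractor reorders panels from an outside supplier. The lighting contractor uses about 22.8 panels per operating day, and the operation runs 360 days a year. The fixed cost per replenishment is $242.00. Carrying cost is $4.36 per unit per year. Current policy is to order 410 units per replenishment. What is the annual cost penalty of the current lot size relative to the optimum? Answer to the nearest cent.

Extra cost ≈ $1,576.69 per year

Annual demand D = 22.8 × 360 = 8,208.
EOQ = √(2DS/H) = √(2 × 8,208 × 242 / 4.36) ≈ 954.55.
Cost at Q* = (D/Q*)S + (Q*/2)H = √(2DSH) ≈ $4,161.83.
Cost at Q = 410: (8,208/410)×242 + (410/2)×4.36 = $4,844.72 + $893.80 = $5,738.52.
Excess = $5,738.52 − $4,161.83 = $1,576.69.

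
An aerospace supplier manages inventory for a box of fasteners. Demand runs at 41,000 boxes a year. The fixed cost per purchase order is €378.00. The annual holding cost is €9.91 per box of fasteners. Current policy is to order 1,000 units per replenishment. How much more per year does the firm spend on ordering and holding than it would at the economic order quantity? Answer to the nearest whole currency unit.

Extra cost ≈ €2,927 per year

EOQ = √(2DS/H) = √(2 × 41,000 × 378 / 9.91) ≈ 1768.54.
Cost at Q* = (D/Q*)S + (Q*/2)H = √(2DSH) ≈ €17,526.28.
Cost at Q = 1,000: (41,000/1,000)×378 + (1,000/2)×9.91 = €15,498.00 + €4,955.00 = €20,453.00.
Excess = €20,453.00 − €17,526.28 = €2,926.72.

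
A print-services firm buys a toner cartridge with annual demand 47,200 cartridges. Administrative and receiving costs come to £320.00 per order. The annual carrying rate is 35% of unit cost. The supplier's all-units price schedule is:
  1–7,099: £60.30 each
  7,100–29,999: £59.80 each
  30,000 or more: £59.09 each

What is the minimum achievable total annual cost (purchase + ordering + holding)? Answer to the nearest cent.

TC* ≈ £2,871,409.55

Holding cost per unit per year at price C is H = 0.35·C.
Candidates are each tier's EOQ (if it falls in that tier) and each price-break quantity.
EOQ at £60.30 = 1196.4 (feasible in tier 1): TC = 47,200×£60.30 + (47,200/1196.4)×320 + (1196.4/2)×0.35×£60.30 = £2,871,409.55.
EOQ at £59.80 = 1201.4 < 7100, so use break Q=7100: TC = 47,200×£59.80 + (47,200/7100.0)×320 + (7100.0/2)×0.35×£59.80 = £2,898,988.82.
EOQ at £59.09 = 1208.6 < 30000, so use break Q=30000: TC = 47,200×£59.09 + (47,200/30000.0)×320 + (30000.0/2)×0.35×£59.09 = £3,099,773.97.
Lowest total cost among the candidates is at Q = 1196.4.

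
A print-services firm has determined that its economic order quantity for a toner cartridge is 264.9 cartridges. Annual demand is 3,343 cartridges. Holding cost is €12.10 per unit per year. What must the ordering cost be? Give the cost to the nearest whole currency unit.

The basic EOQ model gives Q* = √(2DS/H); rearrange for the unknown.
From Q* = √(2DS/H): S = Q*²H / (2D) = 264.9² × 12.1 / (2 × 3,343) = 126.9939.

S ≈ €127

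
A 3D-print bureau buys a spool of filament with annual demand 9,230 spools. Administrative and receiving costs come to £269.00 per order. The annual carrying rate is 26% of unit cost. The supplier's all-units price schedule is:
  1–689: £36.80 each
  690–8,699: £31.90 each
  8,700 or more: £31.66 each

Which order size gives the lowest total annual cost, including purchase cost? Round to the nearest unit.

Q* ≈ 774 spools

Holding cost per unit per year at price C is H = 0.26·C.
For each price level, check whether its EOQ is feasible; otherwise the best quantity at that price is the breakpoint.
Tier 1 (£36.80): EOQ = 720.4 exceeds tier's upper bound 689, so this tier is dominated.
EOQ at £31.90 = 773.8 (feasible in tier 2): TC = 9,230×£31.90 + (9,230/773.8)×269 + (773.8/2)×0.26×£31.90 = £300,854.62.
EOQ at £31.66 = 776.7 < 8700, so use break Q=8700: TC = 9,230×£31.66 + (9,230/8700.0)×269 + (8700.0/2)×0.26×£31.66 = £328,314.65.
Lowest total cost is £300,854.62 at Q = 773.8.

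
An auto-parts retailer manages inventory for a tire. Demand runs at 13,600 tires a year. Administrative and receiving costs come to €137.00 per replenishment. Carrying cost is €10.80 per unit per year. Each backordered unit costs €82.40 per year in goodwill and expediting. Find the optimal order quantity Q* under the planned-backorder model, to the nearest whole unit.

With planned backorders, Q* = √(2DS/H) · √((H+B)/B).
√(2DS/H) = √(2 × 13,600 × 137 / 10.8) = 587.399.
√((H+B)/B) = √((10.8+82.4)/82.4) = 1.0635.
Q* ≈ 624.708.

Q* ≈ 625 tires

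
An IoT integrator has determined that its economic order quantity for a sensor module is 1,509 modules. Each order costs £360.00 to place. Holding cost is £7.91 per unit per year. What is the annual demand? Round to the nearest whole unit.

The basic EOQ model gives Q* = √(2DS/H); rearrange for the unknown.
From Q* = √(2DS/H): D = Q*²H / (2S) = 1,509² × 7.91 / (2 × 360) = 25016.265.

D ≈ 25,016 modules per year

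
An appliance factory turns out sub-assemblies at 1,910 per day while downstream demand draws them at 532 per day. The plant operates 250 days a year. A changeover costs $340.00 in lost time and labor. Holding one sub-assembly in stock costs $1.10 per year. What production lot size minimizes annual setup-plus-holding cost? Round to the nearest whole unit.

Q* ≈ 10,675 sub-assemblies

Annual demand D = 532 × 250 = 133,000.
Production build-up factor (1 − d/p) = 1 − 532/1,910 = 0.7215.
Q* = √(2DS / (H(1 − d/p))) = √(2 × 133,000 × 340 / (1.1 × 0.7215)).
= √(90,440,000 / 0.7936) ≈ 10675.200.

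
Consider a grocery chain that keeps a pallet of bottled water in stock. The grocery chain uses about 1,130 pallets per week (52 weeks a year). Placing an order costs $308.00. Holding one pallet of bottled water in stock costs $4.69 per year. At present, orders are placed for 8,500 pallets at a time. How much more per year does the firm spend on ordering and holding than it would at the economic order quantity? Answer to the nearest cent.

Extra cost ≈ $9,032.49 per year

Annual demand D = 1,130 × 52 = 58,760.
EOQ = √(2DS/H) = √(2 × 58,760 × 308 / 4.69) ≈ 2778.08.
Cost at Q* = (D/Q*)S + (Q*/2)H = √(2DSH) ≈ $13,029.20.
Cost at Q = 8,500: (58,760/8,500)×308 + (8,500/2)×4.69 = $2,129.19 + $19,932.50 = $22,061.69.
Excess = $22,061.69 − $13,029.20 = $9,032.49.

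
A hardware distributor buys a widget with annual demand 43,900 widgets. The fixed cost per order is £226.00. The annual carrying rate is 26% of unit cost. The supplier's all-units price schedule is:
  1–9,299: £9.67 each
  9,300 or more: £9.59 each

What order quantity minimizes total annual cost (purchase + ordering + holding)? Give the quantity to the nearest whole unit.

Q* ≈ 2,809 widgets

Holding cost per unit per year at price C is H = 0.26·C.
For each price level, check whether its EOQ is feasible; otherwise the best quantity at that price is the breakpoint.
EOQ at £9.67 = 2809.3 (feasible in tier 1): TC = 43,900×£9.67 + (43,900/2809.3)×226 + (2809.3/2)×0.26×£9.67 = £431,576.20.
EOQ at £9.59 = 2821.0 < 9300, so use break Q=9300: TC = 43,900×£9.59 + (43,900/9300.0)×226 + (9300.0/2)×0.26×£9.59 = £433,662.13.
Lowest total cost is £431,576.20 at Q = 2809.3.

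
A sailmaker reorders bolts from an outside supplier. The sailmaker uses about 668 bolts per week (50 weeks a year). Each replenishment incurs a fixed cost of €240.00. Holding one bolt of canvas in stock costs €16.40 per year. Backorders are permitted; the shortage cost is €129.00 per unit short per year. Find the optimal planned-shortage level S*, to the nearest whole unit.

Annual demand D = 668 × 50 = 33,400.
With planned backorders, Q* = √(2DS/H) · √((H+B)/B).
√(2DS/H) = √(2 × 33,400 × 240 / 16.4) = 988.717.
√((H+B)/B) = √((16.4+129)/129) = 1.0617.
Q* ≈ 1049.686.
S* = Q* · H/(H+B) = 1049.686 × 16.4/145.4 ≈ 118.396.

S* ≈ 118 bolts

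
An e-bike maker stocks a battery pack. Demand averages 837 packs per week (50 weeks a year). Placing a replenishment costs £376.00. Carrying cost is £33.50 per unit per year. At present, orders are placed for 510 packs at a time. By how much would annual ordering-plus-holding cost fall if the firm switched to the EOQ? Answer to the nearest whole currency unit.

Extra cost ≈ £6,927 per year

Annual demand D = 837 × 50 = 41,850.
EOQ = √(2DS/H) = √(2 × 41,850 × 376 / 33.5) ≈ 969.25.
Cost at Q* = (D/Q*)S + (Q*/2)H = √(2DSH) ≈ £32,469.76.
Cost at Q = 510: (41,850/510)×376 + (510/2)×33.5 = £30,854.12 + £8,542.50 = £39,396.62.
Excess = £39,396.62 − £32,469.76 = £6,926.86.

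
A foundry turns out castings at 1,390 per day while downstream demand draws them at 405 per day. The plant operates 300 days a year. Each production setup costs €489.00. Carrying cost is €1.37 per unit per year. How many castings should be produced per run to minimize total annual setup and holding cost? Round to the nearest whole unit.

Q* ≈ 11,063 castings

Annual demand D = 405 × 300 = 121,500.
Production build-up factor (1 − d/p) = 1 − 405/1,390 = 0.7086.
Q* = √(2DS / (H(1 − d/p))) = √(2 × 121,500 × 489 / (1.37 × 0.7086)).
= √(118,827,000 / 0.9708) ≈ 11063.348.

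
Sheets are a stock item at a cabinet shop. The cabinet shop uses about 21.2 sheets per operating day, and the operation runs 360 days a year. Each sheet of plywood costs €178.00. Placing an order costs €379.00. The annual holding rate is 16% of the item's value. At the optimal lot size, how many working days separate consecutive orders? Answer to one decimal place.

T ≈ 21.3 days

Annual demand D = 21.2 × 360 = 7,632.
Holding cost H = 0.16 × €178.00 = €28.4800 per unit per year.
The optimal lot size = √(2DS/H) = √(2 × 7,632 × 379 / 28.48) ≈ 450.70.
Cycle time = Q*/D × 360 = 450.70 / 7,632 × 360 ≈ 21.259 days.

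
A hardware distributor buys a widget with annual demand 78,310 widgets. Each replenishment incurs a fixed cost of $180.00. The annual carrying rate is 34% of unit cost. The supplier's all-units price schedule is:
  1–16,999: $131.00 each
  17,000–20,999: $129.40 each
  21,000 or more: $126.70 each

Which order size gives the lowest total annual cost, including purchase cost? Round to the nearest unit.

Q* ≈ 796 widgets

Holding cost per unit per year at price C is H = 0.34·C.
Candidates are each tier's EOQ (if it falls in that tier) and each price-break quantity.
EOQ at $131.00 = 795.6 (feasible in tier 1): TC = 78,310×$131.00 + (78,310/795.6)×180 + (795.6/2)×0.34×$131.00 = $10,294,045.21.
EOQ at $129.40 = 800.5 < 17000, so use break Q=17000: TC = 78,310×$129.40 + (78,310/17000.0)×180 + (17000.0/2)×0.34×$129.40 = $10,508,109.16.
EOQ at $126.70 = 809.0 < 21000, so use break Q=21000: TC = 78,310×$126.70 + (78,310/21000.0)×180 + (21000.0/2)×0.34×$126.70 = $10,374,867.23.
Lowest total cost is $10,294,045.21 at Q = 795.6.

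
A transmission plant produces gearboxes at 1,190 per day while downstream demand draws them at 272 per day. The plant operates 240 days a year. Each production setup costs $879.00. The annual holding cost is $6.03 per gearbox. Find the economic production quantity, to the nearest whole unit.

Annual demand D = 272 × 240 = 65,280.
Production build-up factor (1 − d/p) = 1 − 272/1,190 = 0.7714.
Q* = √(2DS / (H(1 − d/p))) = √(2 × 65,280 × 879 / (6.03 × 0.7714)).
= √(114,762,240 / 4.6517) ≈ 4966.987.

Q* ≈ 4,967 gearboxes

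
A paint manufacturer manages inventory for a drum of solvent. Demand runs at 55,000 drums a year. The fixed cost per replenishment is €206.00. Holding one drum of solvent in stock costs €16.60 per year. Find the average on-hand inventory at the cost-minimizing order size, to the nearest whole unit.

Average inventory ≈ 584 drums

EOQ = √(2DS/H) = √(2 × 55,000 × 206 / 16.6) ≈ 1168.36.
Average inventory = Q*/2 ≈ 1168.36 / 2 = 584.179.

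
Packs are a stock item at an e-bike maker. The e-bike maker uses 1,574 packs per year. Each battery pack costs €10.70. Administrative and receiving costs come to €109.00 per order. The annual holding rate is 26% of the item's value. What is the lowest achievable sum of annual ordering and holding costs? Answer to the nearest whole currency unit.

Holding cost H = 0.26 × €10.70 = €2.7820 per unit per year.
Q* = √(2DS/H) = √(2 × 1,574 × 109 / 2.782) ≈ 351.20.
At the optimum the two cost components are equal, so total cost = 2·(Q*/2)H = Q*·H.
Minimum total = √(2DSH) = √(2 × 1,574 × 109 × 2.782) ≈ 977.033.

TC* ≈ €977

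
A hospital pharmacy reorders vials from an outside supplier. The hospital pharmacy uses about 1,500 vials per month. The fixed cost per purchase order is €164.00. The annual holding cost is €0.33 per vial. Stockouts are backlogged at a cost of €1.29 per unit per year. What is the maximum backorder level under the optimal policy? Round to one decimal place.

S* ≈ 965.6 vials

Annual demand D = 1,500 × 12 = 18,000.
With planned backorders, Q* = √(2DS/H) · √((H+B)/B).
√(2DS/H) = √(2 × 18,000 × 164 / 0.33) = 4229.765.
√((H+B)/B) = √((0.33+1.29)/1.29) = 1.1206.
Q* ≈ 4740.006.
S* = Q* · H/(H+B) = 4740.006 × 0.33/1.62 ≈ 965.557.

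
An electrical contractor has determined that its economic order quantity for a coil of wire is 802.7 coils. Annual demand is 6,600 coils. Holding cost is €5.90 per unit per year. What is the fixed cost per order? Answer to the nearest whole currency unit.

S ≈ €288

Squaring Q* = √(2DS/H) gives Q*² = 2DS/H.
From Q* = √(2DS/H): S = Q*²H / (2D) = 802.7² × 5.9 / (2 × 6,600) = 287.9948.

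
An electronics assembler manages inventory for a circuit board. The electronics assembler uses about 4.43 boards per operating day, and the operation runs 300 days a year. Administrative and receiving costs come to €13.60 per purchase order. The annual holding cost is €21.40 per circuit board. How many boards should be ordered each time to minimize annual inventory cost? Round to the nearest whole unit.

Annual demand D = 4.43 × 300 = 1,329.
EOQ = √(2DS / H) = √(2 × 1,329 × 13.6 / 21.4).
= √(36,148.8 / 21.4) = √1,689.1963 ≈ 41.100.

Q* ≈ 41 boards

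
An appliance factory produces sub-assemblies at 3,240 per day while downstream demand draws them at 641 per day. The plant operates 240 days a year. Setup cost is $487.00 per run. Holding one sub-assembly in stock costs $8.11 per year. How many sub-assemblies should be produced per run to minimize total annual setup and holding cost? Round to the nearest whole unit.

Annual demand D = 641 × 240 = 153,840.
Production build-up factor (1 − d/p) = 1 − 641/3,240 = 0.8022.
Q* = √(2DS / (H(1 − d/p))) = √(2 × 153,840 × 487 / (8.11 × 0.8022)).
= √(149,840,160 / 6.5055) ≈ 4799.246.

Q* ≈ 4,799 sub-assemblies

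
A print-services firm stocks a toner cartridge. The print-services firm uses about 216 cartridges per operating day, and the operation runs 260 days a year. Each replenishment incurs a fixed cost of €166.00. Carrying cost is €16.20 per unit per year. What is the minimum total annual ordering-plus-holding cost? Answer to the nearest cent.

TC* ≈ €17,379.61

Annual demand D = 216 × 260 = 56,160.
EOQ = √(2DS/H) = √(2 × 56,160 × 166 / 16.2) ≈ 1072.82.
At Q*, ordering cost (D/Q*)S equals holding cost (Q*/2)H, each = √(DSH/2).
Minimum total = √(2DSH) = √(2 × 56,160 × 166 × 16.2) ≈ 17379.613.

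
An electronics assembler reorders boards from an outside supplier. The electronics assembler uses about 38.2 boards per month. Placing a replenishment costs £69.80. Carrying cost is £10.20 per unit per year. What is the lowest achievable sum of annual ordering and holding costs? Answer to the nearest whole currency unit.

TC* ≈ £808

Annual demand D = 38.2 × 12 = 458.4.
The optimal lot size = √(2DS/H) = √(2 × 458.4 × 69.8 / 10.2) ≈ 79.21.
At Q*, ordering cost (D/Q*)S equals holding cost (Q*/2)H, each = √(DSH/2).
Minimum total = √(2DSH) = √(2 × 458.4 × 69.8 × 10.2) ≈ 807.914.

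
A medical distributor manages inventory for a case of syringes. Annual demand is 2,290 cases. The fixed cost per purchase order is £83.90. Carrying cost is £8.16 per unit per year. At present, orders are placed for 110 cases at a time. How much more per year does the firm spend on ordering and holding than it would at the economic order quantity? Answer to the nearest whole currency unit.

EOQ = √(2DS/H) = √(2 × 2,290 × 83.9 / 8.16) ≈ 217.00.
Cost at Q* = (D/Q*)S + (Q*/2)H = √(2DSH) ≈ £1,770.76.
Cost at Q = 110: (2,290/110)×83.9 + (110/2)×8.16 = £1,746.65 + £448.80 = £2,195.45.
Excess = £2,195.45 − £1,770.76 = £424.69.

Extra cost ≈ £425 per year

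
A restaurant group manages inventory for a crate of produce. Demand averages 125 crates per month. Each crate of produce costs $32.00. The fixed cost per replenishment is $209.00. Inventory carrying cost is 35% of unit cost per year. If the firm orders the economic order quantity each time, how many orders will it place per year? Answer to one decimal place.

Annual demand D = 125 × 12 = 1,500.
Holding cost H = 0.35 × $32.00 = $11.2000 per unit per year.
Q* = √(2DS/H) = √(2 × 1,500 × 209 / 11.2) ≈ 236.61.
Orders per year = D / Q* = 1,500 / 236.61 ≈ 6.340.

N ≈ 6.3 orders per year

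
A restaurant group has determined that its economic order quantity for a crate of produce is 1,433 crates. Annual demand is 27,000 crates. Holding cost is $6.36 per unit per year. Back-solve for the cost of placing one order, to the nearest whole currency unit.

S ≈ $242

Squaring Q* = √(2DS/H) gives Q*² = 2DS/H.
From Q* = √(2DS/H): S = Q*²H / (2D) = 1,433² × 6.36 / (2 × 27,000) = 241.8554.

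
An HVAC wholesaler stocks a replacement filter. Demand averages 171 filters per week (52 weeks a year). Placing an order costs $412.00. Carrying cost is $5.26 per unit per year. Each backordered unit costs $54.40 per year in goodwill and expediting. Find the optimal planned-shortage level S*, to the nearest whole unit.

S* ≈ 109 filters

Annual demand D = 171 × 52 = 8,892.
With planned backorders, Q* = √(2DS/H) · √((H+B)/B).
√(2DS/H) = √(2 × 8,892 × 412 / 5.26) = 1180.240.
√((H+B)/B) = √((5.26+54.4)/54.4) = 1.0472.
Q* ≈ 1235.983.
S* = Q* · H/(H+B) = 1235.983 × 5.26/59.66 ≈ 108.972.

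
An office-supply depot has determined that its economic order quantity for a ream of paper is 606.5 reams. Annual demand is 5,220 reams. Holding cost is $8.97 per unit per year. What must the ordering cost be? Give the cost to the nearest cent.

Squaring Q* = √(2DS/H) gives Q*² = 2DS/H.
From Q* = √(2DS/H): S = Q*²H / (2D) = 606.5² × 8.97 / (2 × 5,220) = 316.0484.

S ≈ $316.05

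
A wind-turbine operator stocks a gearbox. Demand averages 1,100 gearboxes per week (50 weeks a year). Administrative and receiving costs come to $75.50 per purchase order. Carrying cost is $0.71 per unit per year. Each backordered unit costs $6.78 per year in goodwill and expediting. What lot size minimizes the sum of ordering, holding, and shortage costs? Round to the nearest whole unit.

Annual demand D = 1,100 × 50 = 55,000.
With planned backorders, Q* = √(2DS/H) · √((H+B)/B).
√(2DS/H) = √(2 × 55,000 × 75.5 / 0.71) = 3420.114.
√((H+B)/B) = √((0.71+6.78)/6.78) = 1.0511.
Q* ≈ 3594.734.

Q* ≈ 3,595 gearboxes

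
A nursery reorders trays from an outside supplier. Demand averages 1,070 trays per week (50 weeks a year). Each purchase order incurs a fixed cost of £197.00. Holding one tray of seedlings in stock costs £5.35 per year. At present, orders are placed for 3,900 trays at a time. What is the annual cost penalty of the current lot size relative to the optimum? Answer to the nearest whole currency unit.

Annual demand D = 1,070 × 50 = 53,500.
EOQ = √(2DS/H) = √(2 × 53,500 × 197 / 5.35) ≈ 1984.94.
Cost at Q* = (D/Q*)S + (Q*/2)H = √(2DSH) ≈ £10,619.45.
Cost at Q = 3,900: (53,500/3,900)×197 + (3,900/2)×5.35 = £2,702.44 + £10,432.50 = £13,134.94.
Excess = £13,134.94 − £10,619.45 = £2,515.49.

Extra cost ≈ £2,515 per year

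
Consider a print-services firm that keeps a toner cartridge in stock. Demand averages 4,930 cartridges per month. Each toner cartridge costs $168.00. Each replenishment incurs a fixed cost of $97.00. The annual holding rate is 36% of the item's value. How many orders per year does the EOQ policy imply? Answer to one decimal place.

Annual demand D = 4,930 × 12 = 59,160.
Holding cost H = 0.36 × $168.00 = $60.4800 per unit per year.
EOQ = √(2DS/H) = √(2 × 59,160 × 97 / 60.48) ≈ 435.62.
Orders per year = D / Q* = 59,160 / 435.62 ≈ 135.806.

N ≈ 135.8 orders per year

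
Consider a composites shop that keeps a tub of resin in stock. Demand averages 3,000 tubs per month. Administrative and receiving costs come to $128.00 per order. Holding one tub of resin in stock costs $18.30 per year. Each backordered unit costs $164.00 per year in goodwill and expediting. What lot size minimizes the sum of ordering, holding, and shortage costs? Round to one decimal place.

Q* ≈ 748.2 tubs

Annual demand D = 3,000 × 12 = 36,000.
With planned backorders, Q* = √(2DS/H) · √((H+B)/B).
√(2DS/H) = √(2 × 36,000 × 128 / 18.3) = 709.652.
√((H+B)/B) = √((18.3+164)/164) = 1.0543.
Q* ≈ 748.199.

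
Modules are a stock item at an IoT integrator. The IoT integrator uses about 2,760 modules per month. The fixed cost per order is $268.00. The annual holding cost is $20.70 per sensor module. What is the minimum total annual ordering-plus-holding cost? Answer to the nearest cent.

Annual demand D = 2,760 × 12 = 33,120.
Q* = √(2DS/H) = √(2 × 33,120 × 268 / 20.7) ≈ 926.07.
At Q*, ordering cost (D/Q*)S equals holding cost (Q*/2)H, each = √(DSH/2).
Minimum total = √(2DSH) = √(2 × 33,120 × 268 × 20.7) ≈ 19169.586.

TC* ≈ $19,169.59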